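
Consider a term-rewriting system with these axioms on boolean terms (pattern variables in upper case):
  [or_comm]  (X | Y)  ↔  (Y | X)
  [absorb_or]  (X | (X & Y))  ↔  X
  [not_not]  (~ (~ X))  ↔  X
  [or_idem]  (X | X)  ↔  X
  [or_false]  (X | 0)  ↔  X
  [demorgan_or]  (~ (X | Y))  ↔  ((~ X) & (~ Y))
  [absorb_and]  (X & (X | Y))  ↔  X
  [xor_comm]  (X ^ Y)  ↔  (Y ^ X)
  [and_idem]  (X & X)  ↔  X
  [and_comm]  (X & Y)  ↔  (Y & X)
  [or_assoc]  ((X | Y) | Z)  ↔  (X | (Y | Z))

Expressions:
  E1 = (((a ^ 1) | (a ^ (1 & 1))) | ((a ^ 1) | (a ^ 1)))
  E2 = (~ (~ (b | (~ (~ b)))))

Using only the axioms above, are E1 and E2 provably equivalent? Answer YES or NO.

The axioms are sound identities: if E1 ↔* E2 then E1 and E2 evaluate identically under any assignment.
Under a=0, b=0: E1 evaluates to 1, E2 to 0. Distinct ⇒ no rewrite sequence connects them.

NO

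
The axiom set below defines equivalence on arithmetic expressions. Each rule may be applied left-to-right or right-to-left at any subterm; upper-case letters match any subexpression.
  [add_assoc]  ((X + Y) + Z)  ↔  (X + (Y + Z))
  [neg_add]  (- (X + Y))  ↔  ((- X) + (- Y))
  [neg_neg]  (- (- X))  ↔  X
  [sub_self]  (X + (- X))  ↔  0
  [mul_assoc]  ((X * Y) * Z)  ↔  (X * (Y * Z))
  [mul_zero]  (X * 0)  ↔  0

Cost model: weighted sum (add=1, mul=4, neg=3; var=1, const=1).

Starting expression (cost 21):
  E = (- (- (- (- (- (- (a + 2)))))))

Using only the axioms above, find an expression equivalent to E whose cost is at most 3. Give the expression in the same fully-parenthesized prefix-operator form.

(a + 2)   [cost 3]

1. [neg_neg →] (- (- (- (- (- (a + 2))))))  →  (- (- (- (a + 2))));  E = (- (- (- (- (a + 2)))))
2. [neg_neg →] (- (- (- (a + 2))))  →  (- (a + 2));  E = (- (- (a + 2)))
3. [neg_neg →] (- (- (a + 2)))  →  (a + 2);  cost 3 ≤ 3, done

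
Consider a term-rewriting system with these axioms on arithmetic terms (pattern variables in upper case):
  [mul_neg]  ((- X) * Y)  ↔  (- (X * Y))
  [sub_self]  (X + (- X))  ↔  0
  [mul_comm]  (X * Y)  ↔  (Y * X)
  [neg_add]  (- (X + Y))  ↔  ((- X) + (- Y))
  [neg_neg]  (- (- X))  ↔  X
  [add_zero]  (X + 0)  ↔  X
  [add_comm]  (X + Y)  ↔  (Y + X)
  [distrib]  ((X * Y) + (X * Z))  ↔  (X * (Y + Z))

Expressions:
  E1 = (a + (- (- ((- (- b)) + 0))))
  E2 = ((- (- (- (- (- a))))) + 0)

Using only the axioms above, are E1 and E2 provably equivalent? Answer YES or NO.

NO

All listed rules preserve value, hence provable equivalence implies equal values everywhere; look for a separating assignment.
a=0, b=1 gives E1 ↦ 1, E2 ↦ 0; values differ ⇒ not provably equivalent.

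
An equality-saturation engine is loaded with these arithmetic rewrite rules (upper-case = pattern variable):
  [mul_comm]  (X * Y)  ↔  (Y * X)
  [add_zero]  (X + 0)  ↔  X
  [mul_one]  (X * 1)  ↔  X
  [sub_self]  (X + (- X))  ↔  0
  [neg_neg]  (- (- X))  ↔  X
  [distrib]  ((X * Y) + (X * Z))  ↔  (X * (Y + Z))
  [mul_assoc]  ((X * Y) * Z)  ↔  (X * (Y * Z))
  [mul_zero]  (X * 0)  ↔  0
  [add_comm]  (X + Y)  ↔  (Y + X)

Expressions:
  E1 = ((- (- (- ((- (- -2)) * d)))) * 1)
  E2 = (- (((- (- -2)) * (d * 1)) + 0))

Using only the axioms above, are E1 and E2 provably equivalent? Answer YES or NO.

YES

1. [neg_neg →] (- (- -2))  →  -2;  E1 = ((- (- (- (-2 * d)))) * 1)
2. [neg_neg →] (- (- (-2 * d)))  →  (-2 * d);  E1 = ((- (-2 * d)) * 1)
3. [mul_one →] ((- (-2 * d)) * 1)  →  (- (-2 * d))
4. [neg_neg ←] -2  →  (- (- -2));  E1 = (- ((- (- -2)) * d))
5. [add_zero ←] ((- (- -2)) * d)  →  (((- (- -2)) * d) + 0);  E1 = (- (((- (- -2)) * d) + 0))
6. [mul_one ←] d  →  (d * 1);  this is E2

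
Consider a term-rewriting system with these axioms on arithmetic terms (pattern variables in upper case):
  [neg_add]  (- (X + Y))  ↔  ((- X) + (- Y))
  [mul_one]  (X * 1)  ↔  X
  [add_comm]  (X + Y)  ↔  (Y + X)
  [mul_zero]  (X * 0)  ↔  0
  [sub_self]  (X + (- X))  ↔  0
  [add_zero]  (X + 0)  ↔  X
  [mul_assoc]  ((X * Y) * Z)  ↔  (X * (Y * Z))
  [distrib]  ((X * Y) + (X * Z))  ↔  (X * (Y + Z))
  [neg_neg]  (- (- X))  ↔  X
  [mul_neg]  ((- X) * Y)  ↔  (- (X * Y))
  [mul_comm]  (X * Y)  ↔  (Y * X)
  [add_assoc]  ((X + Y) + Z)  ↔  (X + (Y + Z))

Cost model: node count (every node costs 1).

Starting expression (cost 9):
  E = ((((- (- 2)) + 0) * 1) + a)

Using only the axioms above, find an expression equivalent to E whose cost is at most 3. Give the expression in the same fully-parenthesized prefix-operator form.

(1) (- (- 2))  =[neg_neg →]=  2    ⊢ (((2 + 0) * 1) + a)
(2) (2 + 0)  =[add_zero →]=  2    ⊢ ((2 * 1) + a)
(3) (2 * 1)  =[mul_one →]=  2    ⊢ cost 3, within 3

(2 + a)   [cost 3]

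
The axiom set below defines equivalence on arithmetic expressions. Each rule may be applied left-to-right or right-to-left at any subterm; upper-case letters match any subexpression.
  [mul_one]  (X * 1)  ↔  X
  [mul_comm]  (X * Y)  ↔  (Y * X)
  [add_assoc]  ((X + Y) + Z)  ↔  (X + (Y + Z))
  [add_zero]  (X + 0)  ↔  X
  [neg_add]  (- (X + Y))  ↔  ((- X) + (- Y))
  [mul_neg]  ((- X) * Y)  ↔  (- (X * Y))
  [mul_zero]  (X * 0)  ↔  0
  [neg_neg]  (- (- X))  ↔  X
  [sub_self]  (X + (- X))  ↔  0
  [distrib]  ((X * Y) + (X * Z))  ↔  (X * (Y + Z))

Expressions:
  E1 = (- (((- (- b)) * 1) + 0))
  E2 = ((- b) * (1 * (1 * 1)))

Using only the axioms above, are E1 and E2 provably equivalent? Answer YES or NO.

YES

step 1: neg_neg (→) rewrites (- (- b)) into b, now (- ((b * 1) + 0))
step 2: add_zero (→) rewrites ((b * 1) + 0) into (b * 1), now (- (b * 1))
step 3: mul_one (→) rewrites (b * 1) into b, now (- b)
step 4: mul_one (←) rewrites (- b) into ((- b) * 1)
step 5: mul_one (←) rewrites 1 into (1 * 1), now ((- b) * (1 * 1))
step 6: mul_one (←) rewrites 1 into (1 * 1), which is E2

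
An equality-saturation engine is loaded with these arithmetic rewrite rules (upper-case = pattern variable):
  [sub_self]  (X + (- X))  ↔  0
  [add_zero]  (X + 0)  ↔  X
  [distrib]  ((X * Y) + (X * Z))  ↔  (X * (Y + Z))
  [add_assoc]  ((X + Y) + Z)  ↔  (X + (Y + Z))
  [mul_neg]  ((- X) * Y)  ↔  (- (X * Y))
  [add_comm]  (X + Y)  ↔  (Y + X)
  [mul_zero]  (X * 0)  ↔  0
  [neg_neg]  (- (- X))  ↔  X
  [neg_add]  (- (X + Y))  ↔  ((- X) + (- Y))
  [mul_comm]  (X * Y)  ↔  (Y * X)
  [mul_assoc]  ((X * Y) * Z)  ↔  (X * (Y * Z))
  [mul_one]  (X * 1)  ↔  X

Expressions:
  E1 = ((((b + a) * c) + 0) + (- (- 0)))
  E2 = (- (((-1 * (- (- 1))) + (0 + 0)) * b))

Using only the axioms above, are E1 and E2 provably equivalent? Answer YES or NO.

All listed rules preserve value, hence provable equivalence implies equal values everywhere; look for a separating assignment.
a=0, b=1, c=0 gives E1 ↦ 0, E2 ↦ 1; values differ ⇒ not provably equivalent.

NO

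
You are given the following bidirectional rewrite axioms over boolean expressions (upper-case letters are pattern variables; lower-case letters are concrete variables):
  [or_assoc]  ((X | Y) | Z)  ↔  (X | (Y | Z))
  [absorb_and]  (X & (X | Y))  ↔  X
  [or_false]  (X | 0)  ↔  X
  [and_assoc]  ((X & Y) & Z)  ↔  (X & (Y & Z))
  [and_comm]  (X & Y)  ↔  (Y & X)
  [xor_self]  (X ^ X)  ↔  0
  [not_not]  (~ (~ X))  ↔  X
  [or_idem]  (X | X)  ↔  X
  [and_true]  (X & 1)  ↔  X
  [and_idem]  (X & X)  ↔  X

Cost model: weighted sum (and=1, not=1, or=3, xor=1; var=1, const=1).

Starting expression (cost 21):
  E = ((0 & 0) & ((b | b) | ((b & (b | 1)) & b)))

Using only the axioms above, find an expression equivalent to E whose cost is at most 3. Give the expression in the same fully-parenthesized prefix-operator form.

(1) (b & (b | 1))  =[absorb_and →]=  b    ⊢ ((0 & 0) & ((b | b) | (b & b)))
(2) (b | b)  =[or_idem →]=  b    ⊢ ((0 & 0) & (b | (b & b)))
(3) (b & b)  =[and_idem →]=  b    ⊢ ((0 & 0) & (b | b))
(4) (b | b)  =[or_idem →]=  b    ⊢ ((0 & 0) & b)
(5) (0 & 0)  =[and_idem →]=  0    ⊢ cost 3, within 3

(0 & b)   [cost 3]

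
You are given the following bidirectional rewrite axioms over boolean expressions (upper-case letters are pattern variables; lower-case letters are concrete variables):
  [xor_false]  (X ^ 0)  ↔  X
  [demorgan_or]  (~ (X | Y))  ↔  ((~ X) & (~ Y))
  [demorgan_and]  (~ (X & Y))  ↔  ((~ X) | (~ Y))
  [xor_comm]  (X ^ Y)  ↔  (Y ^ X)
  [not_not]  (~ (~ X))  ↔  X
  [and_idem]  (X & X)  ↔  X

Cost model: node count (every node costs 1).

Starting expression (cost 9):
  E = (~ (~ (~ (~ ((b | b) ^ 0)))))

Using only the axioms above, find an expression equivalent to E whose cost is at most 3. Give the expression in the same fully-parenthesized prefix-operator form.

(b | b)   [cost 3]

(1) (~ (~ (~ ((b | b) ^ 0))))  =[not_not →]=  (~ ((b | b) ^ 0))    ⊢ (~ (~ ((b | b) ^ 0)))
(2) ((b | b) ^ 0)  =[xor_false →]=  (b | b)    ⊢ (~ (~ (b | b)))
(3) (~ (~ (b | b)))  =[not_not →]=  (b | b)    ⊢ cost 3, within 3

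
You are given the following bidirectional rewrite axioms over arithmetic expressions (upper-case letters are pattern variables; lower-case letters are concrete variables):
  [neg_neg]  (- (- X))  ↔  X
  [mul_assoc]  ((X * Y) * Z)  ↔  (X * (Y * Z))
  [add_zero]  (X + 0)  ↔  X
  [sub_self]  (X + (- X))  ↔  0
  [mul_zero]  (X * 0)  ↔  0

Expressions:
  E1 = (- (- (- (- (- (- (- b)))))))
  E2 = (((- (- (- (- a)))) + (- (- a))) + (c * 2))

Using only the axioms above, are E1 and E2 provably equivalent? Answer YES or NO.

NO

All listed rules preserve value, hence provable equivalence implies equal values everywhere; look for a separating assignment.
a=0, b=0, c=1 gives E1 ↦ 0, E2 ↦ 2; values differ ⇒ not provably equivalent.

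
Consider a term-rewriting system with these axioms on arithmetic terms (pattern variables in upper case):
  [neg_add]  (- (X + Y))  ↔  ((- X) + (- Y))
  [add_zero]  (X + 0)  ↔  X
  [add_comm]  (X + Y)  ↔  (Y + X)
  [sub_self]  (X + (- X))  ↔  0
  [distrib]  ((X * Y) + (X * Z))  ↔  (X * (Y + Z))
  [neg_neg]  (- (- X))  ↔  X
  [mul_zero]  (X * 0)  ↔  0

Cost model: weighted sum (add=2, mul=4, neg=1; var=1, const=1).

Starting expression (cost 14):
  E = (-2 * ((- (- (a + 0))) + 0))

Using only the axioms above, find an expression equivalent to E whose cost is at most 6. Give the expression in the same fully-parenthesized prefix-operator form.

1. [add_zero →] ((- (- (a + 0))) + 0)  →  (- (- (a + 0)));  E = (-2 * (- (- (a + 0))))
2. [add_zero →] (a + 0)  →  a;  E = (-2 * (- (- a)))
3. [neg_neg →] (- (- a))  →  a;  cost 6 ≤ 6, done

(-2 * a)   [cost 6]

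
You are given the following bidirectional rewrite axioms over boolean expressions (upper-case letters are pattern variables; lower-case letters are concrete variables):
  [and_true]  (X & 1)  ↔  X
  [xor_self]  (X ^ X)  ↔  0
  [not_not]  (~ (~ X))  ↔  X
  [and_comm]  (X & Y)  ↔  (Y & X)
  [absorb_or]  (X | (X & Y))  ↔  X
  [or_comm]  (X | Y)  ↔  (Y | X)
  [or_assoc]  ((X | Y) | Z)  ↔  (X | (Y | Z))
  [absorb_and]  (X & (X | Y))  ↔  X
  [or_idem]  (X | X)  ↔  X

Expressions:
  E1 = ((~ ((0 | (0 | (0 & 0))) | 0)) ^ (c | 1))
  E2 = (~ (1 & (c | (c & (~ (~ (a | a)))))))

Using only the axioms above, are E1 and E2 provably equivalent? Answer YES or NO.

NO

The axioms are sound identities: if E1 ↔* E2 then E1 and E2 evaluate identically under any assignment.
Under a=0, c=0: E1 evaluates to 0, E2 to 1. Distinct ⇒ no rewrite sequence connects them.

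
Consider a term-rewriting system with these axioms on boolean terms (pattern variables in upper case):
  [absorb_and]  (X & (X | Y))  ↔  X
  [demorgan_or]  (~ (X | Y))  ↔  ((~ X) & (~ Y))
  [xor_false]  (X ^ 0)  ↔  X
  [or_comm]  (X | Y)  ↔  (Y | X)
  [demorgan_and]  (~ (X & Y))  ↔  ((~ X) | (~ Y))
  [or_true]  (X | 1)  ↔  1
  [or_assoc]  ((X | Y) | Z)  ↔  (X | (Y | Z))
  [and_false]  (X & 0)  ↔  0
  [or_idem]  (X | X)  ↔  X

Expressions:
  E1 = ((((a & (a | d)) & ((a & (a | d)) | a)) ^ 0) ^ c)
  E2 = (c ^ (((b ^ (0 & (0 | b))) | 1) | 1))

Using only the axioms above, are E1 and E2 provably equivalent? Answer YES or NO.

Every axiom is a valid identity, so a rewrite proof would force E1 and E2 to agree under every assignment.
At a=0, b=0, c=0, d=0: E1 = 0 but E2 = 1; they differ, so no derivation exists.

NO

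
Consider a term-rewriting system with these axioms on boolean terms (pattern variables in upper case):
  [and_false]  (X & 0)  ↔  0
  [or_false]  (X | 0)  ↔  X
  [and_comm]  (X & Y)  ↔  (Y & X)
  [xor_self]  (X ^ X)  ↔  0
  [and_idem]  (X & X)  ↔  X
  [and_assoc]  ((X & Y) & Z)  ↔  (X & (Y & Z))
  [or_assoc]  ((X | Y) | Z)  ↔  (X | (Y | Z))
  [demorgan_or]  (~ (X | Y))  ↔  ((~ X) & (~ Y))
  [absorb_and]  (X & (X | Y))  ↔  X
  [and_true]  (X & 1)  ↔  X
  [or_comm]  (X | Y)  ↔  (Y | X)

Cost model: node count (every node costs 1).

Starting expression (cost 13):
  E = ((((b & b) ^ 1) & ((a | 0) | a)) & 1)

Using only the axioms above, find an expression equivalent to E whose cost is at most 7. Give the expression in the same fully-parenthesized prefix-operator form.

((b ^ 1) & (a | a))   [cost 7]

1. [and_idem →] (b & b)  →  b;  E = (((b ^ 1) & ((a | 0) | a)) & 1)
2. [or_false →] (a | 0)  →  a;  E = (((b ^ 1) & (a | a)) & 1)
3. [and_true →] (((b ^ 1) & (a | a)) & 1)  →  ((b ^ 1) & (a | a));  cost 7 ≤ 7, done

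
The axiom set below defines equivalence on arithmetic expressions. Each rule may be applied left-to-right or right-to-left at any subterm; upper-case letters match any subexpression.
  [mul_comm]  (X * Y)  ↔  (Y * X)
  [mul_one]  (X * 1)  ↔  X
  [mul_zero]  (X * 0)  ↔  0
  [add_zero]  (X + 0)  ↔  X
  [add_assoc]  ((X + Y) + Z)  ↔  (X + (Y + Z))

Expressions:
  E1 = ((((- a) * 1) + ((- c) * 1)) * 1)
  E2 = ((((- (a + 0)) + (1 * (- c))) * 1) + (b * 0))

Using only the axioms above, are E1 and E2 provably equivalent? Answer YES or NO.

1. [mul_one →] ((- c) * 1)  →  (- c);  E1 = ((((- a) * 1) + (- c)) * 1)
2. [mul_one →] ((((- a) * 1) + (- c)) * 1)  →  (((- a) * 1) + (- c))
3. [mul_one →] ((- a) * 1)  →  (- a);  E1 = ((- a) + (- c))
4. [add_zero ←] ((- a) + (- c))  →  (((- a) + (- c)) + 0)
5. [mul_zero ←] 0  →  (b * 0);  E1 = (((- a) + (- c)) + (b * 0))
6. [mul_one ←] (- c)  →  ((- c) * 1);  E1 = (((- a) + ((- c) * 1)) + (b * 0))
7. [add_zero ←] a  →  (a + 0);  E1 = (((- (a + 0)) + ((- c) * 1)) + (b * 0))
8. [mul_comm →] ((- c) * 1)  →  (1 * (- c));  E1 = (((- (a + 0)) + (1 * (- c))) + (b * 0))
9. [mul_one ←] ((- (a + 0)) + (1 * (- c)))  →  (((- (a + 0)) + (1 * (- c))) * 1);  this is E2

YES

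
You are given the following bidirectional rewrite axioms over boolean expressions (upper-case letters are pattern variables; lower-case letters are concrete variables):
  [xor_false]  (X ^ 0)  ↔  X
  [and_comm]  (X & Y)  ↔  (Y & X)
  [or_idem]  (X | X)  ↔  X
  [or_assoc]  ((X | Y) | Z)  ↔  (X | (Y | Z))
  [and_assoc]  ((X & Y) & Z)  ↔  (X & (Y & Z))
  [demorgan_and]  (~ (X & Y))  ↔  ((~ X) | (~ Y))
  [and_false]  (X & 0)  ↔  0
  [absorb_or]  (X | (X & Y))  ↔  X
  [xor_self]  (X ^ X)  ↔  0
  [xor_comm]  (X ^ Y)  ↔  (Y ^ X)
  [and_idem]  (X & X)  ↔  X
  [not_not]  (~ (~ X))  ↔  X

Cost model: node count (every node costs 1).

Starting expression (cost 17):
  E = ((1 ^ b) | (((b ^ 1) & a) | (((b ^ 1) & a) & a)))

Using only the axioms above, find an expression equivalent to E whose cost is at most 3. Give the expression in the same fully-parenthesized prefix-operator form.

(1 ^ b)   [cost 3]

(1) (((b ^ 1) & a) | (((b ^ 1) & a) & a))  =[absorb_or →]=  ((b ^ 1) & a)    ⊢ ((1 ^ b) | ((b ^ 1) & a))
(2) (b ^ 1)  =[xor_comm →]=  (1 ^ b)    ⊢ ((1 ^ b) | ((1 ^ b) & a))
(3) ((1 ^ b) | ((1 ^ b) & a))  =[absorb_or →]=  (1 ^ b)    ⊢ cost 3, within 3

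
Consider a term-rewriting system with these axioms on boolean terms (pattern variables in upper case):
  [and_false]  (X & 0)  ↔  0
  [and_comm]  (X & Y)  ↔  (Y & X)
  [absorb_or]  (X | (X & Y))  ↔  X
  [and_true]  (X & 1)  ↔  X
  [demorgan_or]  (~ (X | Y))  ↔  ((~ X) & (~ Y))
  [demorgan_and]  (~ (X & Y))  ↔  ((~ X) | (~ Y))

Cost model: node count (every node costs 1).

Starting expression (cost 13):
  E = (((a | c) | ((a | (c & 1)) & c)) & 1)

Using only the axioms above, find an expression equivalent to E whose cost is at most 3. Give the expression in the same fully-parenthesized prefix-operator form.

(a | c)   [cost 3]

(1) (c & 1)  =[and_true →]=  c    ⊢ (((a | c) | ((a | c) & c)) & 1)
(2) ((a | c) | ((a | c) & c))  =[absorb_or →]=  (a | c)    ⊢ ((a | c) & 1)
(3) ((a | c) & 1)  =[and_true →]=  (a | c)    ⊢ cost 3, within 3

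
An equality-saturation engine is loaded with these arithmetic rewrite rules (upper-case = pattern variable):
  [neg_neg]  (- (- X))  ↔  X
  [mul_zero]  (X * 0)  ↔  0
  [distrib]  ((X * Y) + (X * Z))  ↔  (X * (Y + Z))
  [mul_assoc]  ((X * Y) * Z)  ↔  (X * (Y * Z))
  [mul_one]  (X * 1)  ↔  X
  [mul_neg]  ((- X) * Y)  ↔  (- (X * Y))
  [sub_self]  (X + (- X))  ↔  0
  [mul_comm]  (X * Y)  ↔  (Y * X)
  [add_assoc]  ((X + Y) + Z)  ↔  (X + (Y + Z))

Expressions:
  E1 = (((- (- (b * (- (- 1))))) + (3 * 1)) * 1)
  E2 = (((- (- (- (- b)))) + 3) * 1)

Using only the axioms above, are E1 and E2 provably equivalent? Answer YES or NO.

1. [neg_neg →] (- (- 1))  →  1;  E1 = (((- (- (b * 1))) + (3 * 1)) * 1)
2. [mul_one →] (b * 1)  →  b;  E1 = (((- (- b)) + (3 * 1)) * 1)
3. [mul_one →] (3 * 1)  →  3;  E1 = (((- (- b)) + 3) * 1)
4. [neg_neg →] (- (- b))  →  b;  E1 = ((b + 3) * 1)
5. [mul_one →] ((b + 3) * 1)  →  (b + 3)
6. [neg_neg ←] b  →  (- (- b));  E1 = ((- (- b)) + 3)
7. [neg_neg ←] (- b)  →  (- (- (- b)));  E1 = ((- (- (- (- b)))) + 3)
8. [mul_one ←] ((- (- (- (- b)))) + 3)  →  (((- (- (- (- b)))) + 3) * 1);  this is E2

YES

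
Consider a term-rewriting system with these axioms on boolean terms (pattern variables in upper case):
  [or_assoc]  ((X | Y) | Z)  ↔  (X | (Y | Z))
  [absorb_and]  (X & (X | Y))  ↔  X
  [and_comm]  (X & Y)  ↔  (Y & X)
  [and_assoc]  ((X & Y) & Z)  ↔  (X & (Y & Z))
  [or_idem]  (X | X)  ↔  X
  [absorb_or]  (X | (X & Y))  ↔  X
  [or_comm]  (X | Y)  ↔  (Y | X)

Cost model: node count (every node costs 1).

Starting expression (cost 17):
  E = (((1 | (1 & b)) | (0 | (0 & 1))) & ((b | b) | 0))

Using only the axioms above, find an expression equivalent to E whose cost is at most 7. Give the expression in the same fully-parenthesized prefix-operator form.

step 1: absorb_or (→) rewrites (0 | (0 & 1)) into 0, now (((1 | (1 & b)) | 0) & ((b | b) | 0))
step 2: absorb_or (→) rewrites (1 | (1 & b)) into 1, now ((1 | 0) & ((b | b) | 0))
step 3: or_idem (→) rewrites (b | b) into b, reaching cost 7 (bound 7)

((1 | 0) & (b | 0))   [cost 7]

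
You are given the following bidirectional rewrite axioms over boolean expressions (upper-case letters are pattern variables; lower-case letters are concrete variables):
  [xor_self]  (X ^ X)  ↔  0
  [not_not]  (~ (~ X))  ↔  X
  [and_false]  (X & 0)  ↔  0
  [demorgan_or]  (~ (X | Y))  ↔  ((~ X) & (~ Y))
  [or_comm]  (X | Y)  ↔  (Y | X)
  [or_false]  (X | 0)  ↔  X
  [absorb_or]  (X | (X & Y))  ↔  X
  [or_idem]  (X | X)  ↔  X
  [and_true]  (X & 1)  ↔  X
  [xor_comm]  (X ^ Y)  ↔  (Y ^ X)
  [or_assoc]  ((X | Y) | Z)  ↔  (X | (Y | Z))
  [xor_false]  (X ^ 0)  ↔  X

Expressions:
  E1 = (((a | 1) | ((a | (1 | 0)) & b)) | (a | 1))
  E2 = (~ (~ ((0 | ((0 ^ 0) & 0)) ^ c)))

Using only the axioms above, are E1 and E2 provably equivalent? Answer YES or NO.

The axioms are sound identities: if E1 ↔* E2 then E1 and E2 evaluate identically under any assignment.
Under a=0, b=0, c=0: E1 evaluates to 1, E2 to 0. Distinct ⇒ no rewrite sequence connects them.

NO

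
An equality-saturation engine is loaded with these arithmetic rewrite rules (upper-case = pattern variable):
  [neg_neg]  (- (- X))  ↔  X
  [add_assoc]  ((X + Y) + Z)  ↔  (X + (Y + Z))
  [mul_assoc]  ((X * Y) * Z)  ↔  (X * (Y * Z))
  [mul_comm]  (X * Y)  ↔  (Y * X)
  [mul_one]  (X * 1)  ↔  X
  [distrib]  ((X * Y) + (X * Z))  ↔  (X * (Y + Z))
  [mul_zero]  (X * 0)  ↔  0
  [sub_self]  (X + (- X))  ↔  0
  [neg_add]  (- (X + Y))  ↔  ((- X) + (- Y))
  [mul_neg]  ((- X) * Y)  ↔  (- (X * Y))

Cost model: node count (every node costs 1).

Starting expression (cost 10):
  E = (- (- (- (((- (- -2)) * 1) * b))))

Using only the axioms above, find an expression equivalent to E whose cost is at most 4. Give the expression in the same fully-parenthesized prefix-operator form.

(- (-2 * b))   [cost 4]

step 1: neg_neg (→) rewrites (- (- -2)) into -2, now (- (- (- ((-2 * 1) * b))))
step 2: mul_one (→) rewrites (-2 * 1) into -2, now (- (- (- (-2 * b))))
step 3: neg_neg (→) rewrites (- (- (-2 * b))) into (-2 * b), reaching cost 4 (bound 4)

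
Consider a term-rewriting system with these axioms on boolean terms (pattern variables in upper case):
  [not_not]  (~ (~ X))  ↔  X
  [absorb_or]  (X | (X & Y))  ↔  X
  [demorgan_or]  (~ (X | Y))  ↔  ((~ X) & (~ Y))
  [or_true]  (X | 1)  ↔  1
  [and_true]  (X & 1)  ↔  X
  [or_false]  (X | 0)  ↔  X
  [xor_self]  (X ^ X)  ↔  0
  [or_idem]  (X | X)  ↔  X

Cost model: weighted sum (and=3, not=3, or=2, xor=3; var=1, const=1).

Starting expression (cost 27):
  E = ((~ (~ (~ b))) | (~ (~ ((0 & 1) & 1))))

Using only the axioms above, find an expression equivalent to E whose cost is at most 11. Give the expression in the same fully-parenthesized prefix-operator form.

((~ b) | (0 & 1))   [cost 11]

(1) (~ (~ b))  =[not_not →]=  b    ⊢ ((~ b) | (~ (~ ((0 & 1) & 1))))
(2) (~ (~ ((0 & 1) & 1)))  =[not_not →]=  ((0 & 1) & 1)    ⊢ ((~ b) | ((0 & 1) & 1))
(3) (0 & 1)  =[and_true →]=  0    ⊢ cost 11, within 11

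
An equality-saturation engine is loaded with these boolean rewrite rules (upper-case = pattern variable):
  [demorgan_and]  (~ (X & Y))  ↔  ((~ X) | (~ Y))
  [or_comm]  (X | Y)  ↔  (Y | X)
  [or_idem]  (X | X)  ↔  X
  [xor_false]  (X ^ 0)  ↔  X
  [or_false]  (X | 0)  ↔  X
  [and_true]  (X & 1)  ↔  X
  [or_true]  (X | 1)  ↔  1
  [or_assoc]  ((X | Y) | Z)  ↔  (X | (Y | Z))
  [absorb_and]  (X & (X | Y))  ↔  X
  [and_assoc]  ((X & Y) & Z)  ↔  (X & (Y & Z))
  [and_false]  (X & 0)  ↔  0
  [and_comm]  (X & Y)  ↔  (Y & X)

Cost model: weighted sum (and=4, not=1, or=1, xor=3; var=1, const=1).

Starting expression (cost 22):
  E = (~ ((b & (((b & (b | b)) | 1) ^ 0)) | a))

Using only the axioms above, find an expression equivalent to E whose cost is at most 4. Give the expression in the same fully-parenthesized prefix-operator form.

(~ (b | a))   [cost 4]

step 1: absorb_and (→) rewrites (b & (b | b)) into b, now (~ ((b & ((b | 1) ^ 0)) | a))
step 2: xor_false (→) rewrites ((b | 1) ^ 0) into (b | 1), now (~ ((b & (b | 1)) | a))
step 3: absorb_and (→) rewrites (b & (b | 1)) into b, reaching cost 4 (bound 4)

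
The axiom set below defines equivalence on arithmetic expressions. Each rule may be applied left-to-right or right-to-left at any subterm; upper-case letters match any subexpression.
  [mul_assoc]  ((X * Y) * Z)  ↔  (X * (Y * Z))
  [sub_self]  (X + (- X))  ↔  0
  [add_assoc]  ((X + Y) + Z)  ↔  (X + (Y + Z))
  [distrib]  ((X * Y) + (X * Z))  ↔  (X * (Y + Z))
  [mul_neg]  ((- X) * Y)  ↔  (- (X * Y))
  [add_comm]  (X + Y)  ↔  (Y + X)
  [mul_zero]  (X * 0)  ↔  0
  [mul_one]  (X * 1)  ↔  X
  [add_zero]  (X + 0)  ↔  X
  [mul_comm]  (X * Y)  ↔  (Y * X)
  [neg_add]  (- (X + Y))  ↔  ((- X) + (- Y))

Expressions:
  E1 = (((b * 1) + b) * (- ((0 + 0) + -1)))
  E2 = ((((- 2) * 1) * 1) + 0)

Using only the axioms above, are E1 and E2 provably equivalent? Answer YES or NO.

Every axiom is a valid identity, so a rewrite proof would force E1 and E2 to agree under every assignment.
At b=0: E1 = 0 but E2 = -2; they differ, so no derivation exists.

NO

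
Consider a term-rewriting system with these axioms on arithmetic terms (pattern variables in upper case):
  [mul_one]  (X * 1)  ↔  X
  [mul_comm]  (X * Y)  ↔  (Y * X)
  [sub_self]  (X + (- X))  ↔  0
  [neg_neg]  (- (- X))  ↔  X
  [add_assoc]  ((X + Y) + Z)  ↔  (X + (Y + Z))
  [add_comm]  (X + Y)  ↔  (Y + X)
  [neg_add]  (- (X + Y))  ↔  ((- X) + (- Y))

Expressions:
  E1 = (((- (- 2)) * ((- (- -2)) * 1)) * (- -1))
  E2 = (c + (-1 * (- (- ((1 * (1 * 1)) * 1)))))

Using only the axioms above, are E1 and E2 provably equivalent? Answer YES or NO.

NO

All listed rules preserve value, hence provable equivalence implies equal values everywhere; look for a separating assignment.
c=0 gives E1 ↦ -4, E2 ↦ -1; values differ ⇒ not provably equivalent.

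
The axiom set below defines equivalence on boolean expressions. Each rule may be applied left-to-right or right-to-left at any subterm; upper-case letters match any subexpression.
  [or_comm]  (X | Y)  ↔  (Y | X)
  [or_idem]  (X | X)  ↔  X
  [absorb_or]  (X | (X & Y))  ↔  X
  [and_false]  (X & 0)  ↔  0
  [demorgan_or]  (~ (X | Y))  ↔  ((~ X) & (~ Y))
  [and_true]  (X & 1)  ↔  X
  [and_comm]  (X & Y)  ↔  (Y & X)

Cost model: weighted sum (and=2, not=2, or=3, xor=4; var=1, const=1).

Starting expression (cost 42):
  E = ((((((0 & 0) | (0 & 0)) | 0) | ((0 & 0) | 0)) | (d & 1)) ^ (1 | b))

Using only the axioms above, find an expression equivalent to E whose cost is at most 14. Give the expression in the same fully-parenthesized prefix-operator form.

((0 | d) ^ (1 | b))   [cost 14]

step 1: or_idem (→) rewrites ((0 & 0) | (0 & 0)) into (0 & 0), now (((((0 & 0) | 0) | ((0 & 0) | 0)) | (d & 1)) ^ (1 | b))
step 2: or_idem (→) rewrites (((0 & 0) | 0) | ((0 & 0) | 0)) into ((0 & 0) | 0), now ((((0 & 0) | 0) | (d & 1)) ^ (1 | b))
step 3: and_true (→) rewrites (d & 1) into d, now ((((0 & 0) | 0) | d) ^ (1 | b))
step 4: or_comm (→) rewrites ((0 & 0) | 0) into (0 | (0 & 0)), now (((0 | (0 & 0)) | d) ^ (1 | b))
step 5: absorb_or (→) rewrites (0 | (0 & 0)) into 0, reaching cost 14 (bound 14)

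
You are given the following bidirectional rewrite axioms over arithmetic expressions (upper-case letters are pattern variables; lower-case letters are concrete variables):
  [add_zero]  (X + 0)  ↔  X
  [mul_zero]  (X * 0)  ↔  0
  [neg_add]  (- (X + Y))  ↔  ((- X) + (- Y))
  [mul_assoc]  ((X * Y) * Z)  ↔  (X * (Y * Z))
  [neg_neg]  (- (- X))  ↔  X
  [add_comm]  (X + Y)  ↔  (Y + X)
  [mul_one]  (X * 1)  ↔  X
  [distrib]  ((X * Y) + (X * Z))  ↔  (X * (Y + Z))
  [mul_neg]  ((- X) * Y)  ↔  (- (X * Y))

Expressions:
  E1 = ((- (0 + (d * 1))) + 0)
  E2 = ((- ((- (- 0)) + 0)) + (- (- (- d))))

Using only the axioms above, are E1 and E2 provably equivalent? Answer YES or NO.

YES

1. [add_zero →] ((- (0 + (d * 1))) + 0)  →  (- (0 + (d * 1)))
2. [neg_add →] (- (0 + (d * 1)))  →  ((- 0) + (- (d * 1)))
3. [mul_one →] (d * 1)  →  d;  E1 = ((- 0) + (- d))
4. [neg_neg ←] (- 0)  →  (- (- (- 0)));  E1 = ((- (- (- 0))) + (- d))
5. [neg_neg ←] d  →  (- (- d));  E1 = ((- (- (- 0))) + (- (- (- d))))
6. [add_zero ←] (- (- 0))  →  ((- (- 0)) + 0);  this is E2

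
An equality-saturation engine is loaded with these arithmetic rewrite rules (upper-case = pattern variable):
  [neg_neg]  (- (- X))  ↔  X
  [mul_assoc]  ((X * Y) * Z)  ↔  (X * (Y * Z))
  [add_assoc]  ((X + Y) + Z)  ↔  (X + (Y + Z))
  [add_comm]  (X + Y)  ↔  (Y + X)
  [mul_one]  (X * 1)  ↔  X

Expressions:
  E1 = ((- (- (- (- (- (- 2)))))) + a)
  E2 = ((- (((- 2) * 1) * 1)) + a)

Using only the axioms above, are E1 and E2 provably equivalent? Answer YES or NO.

step 1: neg_neg (→) rewrites (- (- (- (- 2)))) into (- (- 2)), now ((- (- (- (- 2)))) + a)
step 2: neg_neg (→) rewrites (- (- (- 2))) into (- 2), now ((- (- 2)) + a)
step 3: mul_one (←) rewrites (- 2) into ((- 2) * 1), now ((- ((- 2) * 1)) + a)
step 4: mul_one (←) rewrites (- 2) into ((- 2) * 1), which is E2

YES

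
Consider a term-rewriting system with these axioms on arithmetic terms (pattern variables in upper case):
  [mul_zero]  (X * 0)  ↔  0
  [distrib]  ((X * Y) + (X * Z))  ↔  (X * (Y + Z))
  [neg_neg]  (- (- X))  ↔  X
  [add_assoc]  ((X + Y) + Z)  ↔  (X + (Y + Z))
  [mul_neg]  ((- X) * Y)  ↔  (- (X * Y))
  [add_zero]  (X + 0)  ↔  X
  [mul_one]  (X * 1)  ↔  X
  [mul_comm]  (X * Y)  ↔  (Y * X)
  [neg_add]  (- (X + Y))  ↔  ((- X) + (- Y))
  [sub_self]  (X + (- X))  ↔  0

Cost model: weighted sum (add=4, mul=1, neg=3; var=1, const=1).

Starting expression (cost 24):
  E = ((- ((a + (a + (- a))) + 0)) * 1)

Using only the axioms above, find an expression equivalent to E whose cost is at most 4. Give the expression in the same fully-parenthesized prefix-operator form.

step 1: add_zero (→) rewrites ((a + (a + (- a))) + 0) into (a + (a + (- a))), now ((- (a + (a + (- a)))) * 1)
step 2: sub_self (→) rewrites (a + (- a)) into 0, now ((- (a + 0)) * 1)
step 3: mul_one (→) rewrites ((- (a + 0)) * 1) into (- (a + 0))
step 4: add_zero (→) rewrites (a + 0) into a, reaching cost 4 (bound 4)

(- a)   [cost 4]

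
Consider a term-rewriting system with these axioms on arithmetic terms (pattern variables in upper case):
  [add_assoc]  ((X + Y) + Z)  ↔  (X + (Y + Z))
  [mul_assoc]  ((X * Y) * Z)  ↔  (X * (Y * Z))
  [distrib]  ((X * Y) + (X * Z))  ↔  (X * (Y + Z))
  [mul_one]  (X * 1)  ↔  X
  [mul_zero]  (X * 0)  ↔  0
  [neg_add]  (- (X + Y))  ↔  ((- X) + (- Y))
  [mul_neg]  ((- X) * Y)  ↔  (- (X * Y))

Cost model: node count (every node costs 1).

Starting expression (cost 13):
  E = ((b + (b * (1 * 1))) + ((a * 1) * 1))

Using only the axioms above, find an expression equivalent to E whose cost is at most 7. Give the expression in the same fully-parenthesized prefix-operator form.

((b + b) + (a * 1))   [cost 7]

1. [mul_one →] (1 * 1)  →  1;  E = ((b + (b * 1)) + ((a * 1) * 1))
2. [mul_one →] (a * 1)  →  a;  E = ((b + (b * 1)) + (a * 1))
3. [mul_one →] (b * 1)  →  b;  cost 7 ≤ 7, done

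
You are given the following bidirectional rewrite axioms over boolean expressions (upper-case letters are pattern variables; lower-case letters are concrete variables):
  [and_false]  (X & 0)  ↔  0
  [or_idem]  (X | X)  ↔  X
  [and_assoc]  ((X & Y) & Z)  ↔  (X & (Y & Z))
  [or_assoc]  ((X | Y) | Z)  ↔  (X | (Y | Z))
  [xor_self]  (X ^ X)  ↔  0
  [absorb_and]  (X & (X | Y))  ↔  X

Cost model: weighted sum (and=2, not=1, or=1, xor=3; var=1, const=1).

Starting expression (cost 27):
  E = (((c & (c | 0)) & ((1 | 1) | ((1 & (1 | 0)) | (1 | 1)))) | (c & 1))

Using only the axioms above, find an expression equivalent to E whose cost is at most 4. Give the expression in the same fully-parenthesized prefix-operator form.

(c & 1)   [cost 4]

1. [absorb_and →] (1 & (1 | 0))  →  1;  E = (((c & (c | 0)) & ((1 | 1) | (1 | (1 | 1)))) | (c & 1))
2. [absorb_and →] (c & (c | 0))  →  c;  E = ((c & ((1 | 1) | (1 | (1 | 1)))) | (c & 1))
3. [or_idem →] (1 | 1)  →  1;  E = ((c & ((1 | 1) | (1 | 1))) | (c & 1))
4. [or_idem →] ((1 | 1) | (1 | 1))  →  (1 | 1);  E = ((c & (1 | 1)) | (c & 1))
5. [or_idem →] (1 | 1)  →  1;  E = ((c & 1) | (c & 1))
6. [or_idem →] ((c & 1) | (c & 1))  →  (c & 1);  cost 4 ≤ 4, done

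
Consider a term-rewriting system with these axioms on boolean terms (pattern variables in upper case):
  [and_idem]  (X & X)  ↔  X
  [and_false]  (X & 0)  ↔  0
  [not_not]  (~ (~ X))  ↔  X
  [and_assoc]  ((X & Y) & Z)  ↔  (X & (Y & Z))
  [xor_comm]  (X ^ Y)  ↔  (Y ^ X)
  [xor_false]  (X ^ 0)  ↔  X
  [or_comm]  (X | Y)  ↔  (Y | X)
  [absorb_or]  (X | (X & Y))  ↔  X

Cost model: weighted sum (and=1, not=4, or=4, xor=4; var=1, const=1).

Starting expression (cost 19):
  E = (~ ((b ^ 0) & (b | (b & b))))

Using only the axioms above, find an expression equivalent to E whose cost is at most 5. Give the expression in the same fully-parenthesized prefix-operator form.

(1) (b ^ 0)  =[xor_false →]=  b    ⊢ (~ (b & (b | (b & b))))
(2) (b | (b & b))  =[absorb_or →]=  b    ⊢ (~ (b & b))
(3) (b & b)  =[and_idem →]=  b    ⊢ cost 5, within 5

(~ b)   [cost 5]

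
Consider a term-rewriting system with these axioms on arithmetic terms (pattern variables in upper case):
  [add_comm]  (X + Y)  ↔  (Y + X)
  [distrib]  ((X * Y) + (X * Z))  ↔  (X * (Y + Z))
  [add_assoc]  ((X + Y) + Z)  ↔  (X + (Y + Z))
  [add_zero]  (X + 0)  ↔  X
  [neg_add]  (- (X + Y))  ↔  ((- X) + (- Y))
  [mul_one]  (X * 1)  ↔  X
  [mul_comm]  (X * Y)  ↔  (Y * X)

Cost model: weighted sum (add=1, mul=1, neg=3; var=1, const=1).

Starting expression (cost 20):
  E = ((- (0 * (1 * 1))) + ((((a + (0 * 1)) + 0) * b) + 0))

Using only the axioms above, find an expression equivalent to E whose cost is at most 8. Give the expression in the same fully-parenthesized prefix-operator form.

((- 0) + (a * b))   [cost 8]

1. [mul_one →] (0 * 1)  →  0;  E = ((- (0 * (1 * 1))) + ((((a + 0) + 0) * b) + 0))
2. [add_zero →] ((((a + 0) + 0) * b) + 0)  →  (((a + 0) + 0) * b);  E = ((- (0 * (1 * 1))) + (((a + 0) + 0) * b))
3. [add_zero →] (a + 0)  →  a;  E = ((- (0 * (1 * 1))) + ((a + 0) * b))
4. [mul_one →] (1 * 1)  →  1;  E = ((- (0 * 1)) + ((a + 0) * b))
5. [add_zero →] (a + 0)  →  a;  E = ((- (0 * 1)) + (a * b))
6. [mul_one →] (0 * 1)  →  0;  cost 8 ≤ 8, done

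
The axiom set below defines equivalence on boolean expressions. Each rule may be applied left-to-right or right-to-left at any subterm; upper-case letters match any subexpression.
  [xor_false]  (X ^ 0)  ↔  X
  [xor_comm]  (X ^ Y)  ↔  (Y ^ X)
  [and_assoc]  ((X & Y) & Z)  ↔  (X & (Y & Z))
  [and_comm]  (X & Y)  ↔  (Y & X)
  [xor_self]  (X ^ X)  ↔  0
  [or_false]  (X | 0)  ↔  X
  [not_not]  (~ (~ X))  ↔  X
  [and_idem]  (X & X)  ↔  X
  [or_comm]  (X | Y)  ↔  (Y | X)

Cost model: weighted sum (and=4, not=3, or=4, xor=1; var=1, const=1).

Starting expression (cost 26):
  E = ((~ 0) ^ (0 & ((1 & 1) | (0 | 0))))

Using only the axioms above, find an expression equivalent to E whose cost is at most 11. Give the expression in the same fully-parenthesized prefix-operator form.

(1) (1 & 1)  =[and_idem →]=  1    ⊢ ((~ 0) ^ (0 & (1 | (0 | 0))))
(2) (0 | 0)  =[or_false →]=  0    ⊢ ((~ 0) ^ (0 & (1 | 0)))
(3) (1 | 0)  =[or_false →]=  1    ⊢ cost 11, within 11

((~ 0) ^ (0 & 1))   [cost 11]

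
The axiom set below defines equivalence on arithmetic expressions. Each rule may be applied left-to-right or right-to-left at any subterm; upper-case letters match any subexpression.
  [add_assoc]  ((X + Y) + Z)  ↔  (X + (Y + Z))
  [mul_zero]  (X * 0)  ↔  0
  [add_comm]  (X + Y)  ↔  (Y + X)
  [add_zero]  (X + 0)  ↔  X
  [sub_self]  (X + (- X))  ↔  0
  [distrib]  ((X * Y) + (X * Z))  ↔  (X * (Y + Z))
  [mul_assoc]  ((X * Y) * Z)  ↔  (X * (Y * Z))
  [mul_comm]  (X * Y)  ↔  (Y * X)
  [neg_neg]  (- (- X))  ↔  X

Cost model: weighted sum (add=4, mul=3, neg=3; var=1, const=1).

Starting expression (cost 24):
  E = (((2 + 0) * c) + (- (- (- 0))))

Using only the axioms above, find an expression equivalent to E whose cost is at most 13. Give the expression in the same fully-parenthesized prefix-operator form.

(1) (- (- (- 0)))  =[neg_neg →]=  (- 0)    ⊢ (((2 + 0) * c) + (- 0))
(2) ((2 + 0) * c)  =[mul_comm →]=  (c * (2 + 0))    ⊢ ((c * (2 + 0)) + (- 0))
(3) (2 + 0)  =[add_zero →]=  2    ⊢ cost 13, within 13

((c * 2) + (- 0))   [cost 13]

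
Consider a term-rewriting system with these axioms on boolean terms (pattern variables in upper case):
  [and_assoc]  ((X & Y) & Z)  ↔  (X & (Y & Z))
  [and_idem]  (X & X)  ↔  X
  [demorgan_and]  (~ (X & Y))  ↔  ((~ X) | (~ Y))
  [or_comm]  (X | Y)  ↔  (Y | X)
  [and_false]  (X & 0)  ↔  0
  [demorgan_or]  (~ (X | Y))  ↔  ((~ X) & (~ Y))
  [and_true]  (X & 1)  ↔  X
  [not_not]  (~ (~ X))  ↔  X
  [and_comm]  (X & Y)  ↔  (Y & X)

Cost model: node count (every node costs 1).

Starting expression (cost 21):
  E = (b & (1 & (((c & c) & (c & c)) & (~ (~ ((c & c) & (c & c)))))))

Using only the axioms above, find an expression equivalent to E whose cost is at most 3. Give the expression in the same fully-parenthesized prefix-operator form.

(b & c)   [cost 3]

step 1: not_not (→) rewrites (~ (~ ((c & c) & (c & c)))) into ((c & c) & (c & c)), now (b & (1 & (((c & c) & (c & c)) & ((c & c) & (c & c)))))
step 2: and_idem (→) rewrites (((c & c) & (c & c)) & ((c & c) & (c & c))) into ((c & c) & (c & c)), now (b & (1 & ((c & c) & (c & c))))
step 3: and_comm (→) rewrites (1 & ((c & c) & (c & c))) into (((c & c) & (c & c)) & 1), now (b & (((c & c) & (c & c)) & 1))
step 4: and_idem (→) rewrites ((c & c) & (c & c)) into (c & c), now (b & ((c & c) & 1))
step 5: and_true (→) rewrites ((c & c) & 1) into (c & c), now (b & (c & c))
step 6: and_idem (→) rewrites (c & c) into c, reaching cost 3 (bound 3)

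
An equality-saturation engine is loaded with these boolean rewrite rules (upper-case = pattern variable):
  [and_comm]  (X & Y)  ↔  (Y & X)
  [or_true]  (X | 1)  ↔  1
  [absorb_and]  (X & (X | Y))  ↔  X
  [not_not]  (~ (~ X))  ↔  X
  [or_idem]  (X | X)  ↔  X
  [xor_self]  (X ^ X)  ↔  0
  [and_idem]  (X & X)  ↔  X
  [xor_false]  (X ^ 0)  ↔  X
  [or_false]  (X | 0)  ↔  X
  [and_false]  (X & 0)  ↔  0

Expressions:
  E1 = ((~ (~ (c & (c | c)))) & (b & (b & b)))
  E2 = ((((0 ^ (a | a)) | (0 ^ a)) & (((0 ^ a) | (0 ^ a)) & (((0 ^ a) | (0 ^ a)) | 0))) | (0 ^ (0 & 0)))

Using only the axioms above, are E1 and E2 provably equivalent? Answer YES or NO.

NO

All listed rules preserve value, hence provable equivalence implies equal values everywhere; look for a separating assignment.
a=0, b=1, c=1 gives E1 ↦ 1, E2 ↦ 0; values differ ⇒ not provably equivalent.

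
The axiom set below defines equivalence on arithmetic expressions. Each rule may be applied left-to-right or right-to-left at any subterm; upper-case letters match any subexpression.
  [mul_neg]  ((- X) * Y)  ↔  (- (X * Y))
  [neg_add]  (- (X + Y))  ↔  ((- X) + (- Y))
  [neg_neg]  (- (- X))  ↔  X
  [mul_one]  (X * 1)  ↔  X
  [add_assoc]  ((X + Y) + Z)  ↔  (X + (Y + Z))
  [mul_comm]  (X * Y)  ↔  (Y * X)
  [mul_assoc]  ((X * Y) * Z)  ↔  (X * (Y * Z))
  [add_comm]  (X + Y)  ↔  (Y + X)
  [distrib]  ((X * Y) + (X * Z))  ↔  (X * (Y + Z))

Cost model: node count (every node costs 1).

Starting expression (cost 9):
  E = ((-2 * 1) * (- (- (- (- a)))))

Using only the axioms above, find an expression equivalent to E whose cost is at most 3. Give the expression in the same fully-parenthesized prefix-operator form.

(-2 * a)   [cost 3]

(1) (- (- (- (- a))))  =[neg_neg →]=  (- (- a))    ⊢ ((-2 * 1) * (- (- a)))
(2) (- (- a))  =[neg_neg →]=  a    ⊢ ((-2 * 1) * a)
(3) (-2 * 1)  =[mul_one →]=  -2    ⊢ cost 3, within 3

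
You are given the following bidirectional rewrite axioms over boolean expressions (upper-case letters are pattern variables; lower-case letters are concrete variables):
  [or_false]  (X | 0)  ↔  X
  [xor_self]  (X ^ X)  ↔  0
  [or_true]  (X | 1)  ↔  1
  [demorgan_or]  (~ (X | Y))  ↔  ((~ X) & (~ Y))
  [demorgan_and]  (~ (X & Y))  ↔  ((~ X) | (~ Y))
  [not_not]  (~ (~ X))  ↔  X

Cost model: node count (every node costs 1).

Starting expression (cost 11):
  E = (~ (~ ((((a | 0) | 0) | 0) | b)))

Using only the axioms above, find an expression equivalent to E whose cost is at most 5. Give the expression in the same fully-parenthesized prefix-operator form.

(1) (a | 0)  =[or_false →]=  a    ⊢ (~ (~ (((a | 0) | 0) | b)))
(2) (a | 0)  =[or_false →]=  a    ⊢ (~ (~ ((a | 0) | b)))
(3) (~ (~ ((a | 0) | b)))  =[not_not →]=  ((a | 0) | b)    ⊢ cost 5, within 5

((a | 0) | b)   [cost 5]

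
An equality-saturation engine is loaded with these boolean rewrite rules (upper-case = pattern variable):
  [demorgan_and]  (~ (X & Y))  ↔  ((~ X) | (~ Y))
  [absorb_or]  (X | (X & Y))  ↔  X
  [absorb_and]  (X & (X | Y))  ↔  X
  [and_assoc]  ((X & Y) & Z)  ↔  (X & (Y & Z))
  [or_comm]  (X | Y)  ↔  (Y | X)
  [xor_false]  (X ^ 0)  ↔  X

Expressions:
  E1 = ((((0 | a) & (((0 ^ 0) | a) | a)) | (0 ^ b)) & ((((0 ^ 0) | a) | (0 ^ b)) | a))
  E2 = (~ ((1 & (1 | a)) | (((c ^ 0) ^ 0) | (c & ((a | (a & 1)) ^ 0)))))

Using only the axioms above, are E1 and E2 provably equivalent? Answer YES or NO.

NO

Every axiom is a valid identity, so a rewrite proof would force E1 and E2 to agree under every assignment.
At a=0, b=1, c=0: E1 = 1 but E2 = 0; they differ, so no derivation exists.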